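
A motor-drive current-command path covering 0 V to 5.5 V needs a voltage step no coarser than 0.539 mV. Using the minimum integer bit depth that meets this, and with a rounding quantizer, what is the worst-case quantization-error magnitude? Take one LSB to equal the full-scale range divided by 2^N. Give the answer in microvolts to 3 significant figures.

168 µV

Span = 5.5 V.
Required number of levels: 5.5/0.539 mV = 10204; smallest N with 2^N ≥ that is 14.
One LSB is 5.5 V / 16384 = 335.69 µV.
Max error for round-to-nearest is LSB/2 = 168 µV.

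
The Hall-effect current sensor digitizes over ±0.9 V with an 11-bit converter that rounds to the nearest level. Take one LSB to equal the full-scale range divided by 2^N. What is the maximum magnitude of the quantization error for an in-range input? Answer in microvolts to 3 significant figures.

439 µV

Full-scale range = 0.9 V − (-0.9 V) = 1.8 V.
LSB = 1.8 V / 2^11 = 0.87891 mV.
A rounding quantizer has |error| ≤ LSB/2 = 439 µV.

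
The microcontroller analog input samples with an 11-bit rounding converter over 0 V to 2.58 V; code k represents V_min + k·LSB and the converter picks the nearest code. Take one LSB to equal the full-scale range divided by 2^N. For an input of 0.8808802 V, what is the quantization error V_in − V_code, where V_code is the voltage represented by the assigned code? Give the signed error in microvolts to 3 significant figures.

+304 µV

Span = 2.58 V. LSB = 2.58 V / 2^11 ≈ 1.260 mV.
(0.8808802 − (0)) / LSB = 0.8808802 × 2048/2.58 = 699.2413. Nearest integer: k = 699.
V_code = 0 + (699/2048) × 2.58 = 0.8805761719 V.
Error = V_in − V_code = 0.8808802 − (0.8805761719) = +304 µV.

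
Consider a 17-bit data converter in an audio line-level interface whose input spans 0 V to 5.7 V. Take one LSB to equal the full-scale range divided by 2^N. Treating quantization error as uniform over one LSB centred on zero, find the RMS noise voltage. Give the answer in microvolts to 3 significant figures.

12.6 µV

Range is 5.7 V.
Step size = 5.7/131072 V = 43.488 µV.
RMS of a uniform error over width LSB is LSB/√12 = 12.6 µV.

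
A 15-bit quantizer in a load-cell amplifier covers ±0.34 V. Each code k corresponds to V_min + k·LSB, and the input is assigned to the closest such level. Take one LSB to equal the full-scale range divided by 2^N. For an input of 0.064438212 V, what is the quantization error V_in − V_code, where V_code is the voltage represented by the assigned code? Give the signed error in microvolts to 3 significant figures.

Span: 0.34 V − (-0.34 V) = 0.68 V. LSB = 0.68 V / 2^15 ≈ 20.75 µV.
Position in LSBs: (0.064438212 − (-0.34)) × 32768/0.68 = 19489.1637; rounding gives k = 19489.
V_code = V_min + k × range/2^15 = -0.34 + 19489 × 0.68/32768 = 0.064434814453 V.
V_in − V_code = 0.064438212 − (0.064434814453) = +3.40 µV.

+3.40 µV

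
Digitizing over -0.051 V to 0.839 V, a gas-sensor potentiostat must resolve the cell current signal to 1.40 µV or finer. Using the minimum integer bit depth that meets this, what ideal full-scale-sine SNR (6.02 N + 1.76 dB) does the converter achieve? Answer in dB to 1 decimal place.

122.2 dB

The full-scale span is 0.839 − (-0.051) = 0.89 V.
Need 2^N ≥ 0.89 V / 1.40 µV = 635700 → N_min = 20.
Ideal SNR at N = 20: 6.02·20 + 1.76 = 122.2 dB.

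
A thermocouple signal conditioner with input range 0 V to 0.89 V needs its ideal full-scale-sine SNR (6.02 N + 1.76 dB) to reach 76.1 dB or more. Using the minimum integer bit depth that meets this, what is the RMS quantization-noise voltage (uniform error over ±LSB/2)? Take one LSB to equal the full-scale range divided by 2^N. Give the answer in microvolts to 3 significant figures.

31.4 µV

Range is 0.89 V.
Required N = ⌈(76.1 − 1.76)/6.02⌉ = ⌈12.349⌉ = 13.
One LSB is 0.89 V / 8192 = 108.64 µV.
σ_q = LSB/√12 = 108.64 µV/3.4641 = 31.4 µV.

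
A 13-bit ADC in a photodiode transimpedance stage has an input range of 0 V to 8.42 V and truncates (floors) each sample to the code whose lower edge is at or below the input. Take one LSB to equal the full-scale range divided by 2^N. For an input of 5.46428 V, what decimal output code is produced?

Range is 8.42 V. LSB = 8.42 V / 2^13 ≈ 1.028 mV.
(V_in − V_min) × 2^13/range = (5.46428 − (0)) × 8192/8.42 = 5316.316.
Floor → code = 5316.

5316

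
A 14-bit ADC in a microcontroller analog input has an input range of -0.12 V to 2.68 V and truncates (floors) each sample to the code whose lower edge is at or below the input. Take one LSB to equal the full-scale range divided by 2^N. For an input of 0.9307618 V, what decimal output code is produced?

6148

Full-scale range = 2.68 V − (-0.12 V) = 2.8 V. LSB = 2.8 V / 2^14 ≈ 170.9 µV.
code = ⌊(V_in − V_min)/LSB⌋ = ⌊(V_in − V_min) × 2^14 / range⌋
     = ⌊(0.9307618 − (-0.12)) × 16384 / 2.8⌋ = ⌊1.0507618 × 16384/2.8⌋
     = ⌊6148.458⌋ = 6148.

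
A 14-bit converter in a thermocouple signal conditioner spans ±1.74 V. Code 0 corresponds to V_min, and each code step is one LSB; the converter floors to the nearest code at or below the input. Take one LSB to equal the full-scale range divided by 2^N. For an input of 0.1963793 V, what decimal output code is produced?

The full-scale span is 1.74 − (-1.74) = 3.48 V. LSB = 3.48 V / 2^14 ≈ 212.4 µV.
V_in − V_min = 0.1963793 − (-1.74) = 1.9363793 V.
Divide by LSB: 1.9363793 × 16384/3.48 = 9116.5628.
Truncating gives code 9116.

9116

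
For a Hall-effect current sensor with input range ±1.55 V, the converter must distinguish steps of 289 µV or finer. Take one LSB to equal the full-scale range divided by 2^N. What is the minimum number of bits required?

The full-scale span is 1.55 − (-1.55) = 3.1 V.
Need 2^N ≥ 3.1 V / 289 µV = 10730 → N_min = 14.

14 bits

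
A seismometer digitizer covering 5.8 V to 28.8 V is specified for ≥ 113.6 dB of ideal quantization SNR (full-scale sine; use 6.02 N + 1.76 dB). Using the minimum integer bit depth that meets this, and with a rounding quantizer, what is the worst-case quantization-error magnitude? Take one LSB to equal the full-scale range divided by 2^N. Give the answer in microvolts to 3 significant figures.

Span: 28.8 V − (5.8 V) = 23 V.
N ≥ (113.6 − 1.76)/6.02 = 18.578 → N_min = 19.
Step size = 23/524288 V = 43.869 µV.
Half an LSB is 21.9 µV.

21.9 µV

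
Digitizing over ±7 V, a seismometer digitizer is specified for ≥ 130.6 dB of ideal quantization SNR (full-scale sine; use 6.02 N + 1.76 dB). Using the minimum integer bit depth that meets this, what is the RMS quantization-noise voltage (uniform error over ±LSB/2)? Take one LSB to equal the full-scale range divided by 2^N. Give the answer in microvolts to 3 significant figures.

Span: 7 V − (-7 V) = 14 V.
Solving 6.02 N ≥ 130.6 − 1.76: N ≥ 21.402. Round up → N = 22.
Step size = 14/4194304 V = 3.3379 µV.
V_rms = LSB/√12 = 0.964 µV.

0.964 µV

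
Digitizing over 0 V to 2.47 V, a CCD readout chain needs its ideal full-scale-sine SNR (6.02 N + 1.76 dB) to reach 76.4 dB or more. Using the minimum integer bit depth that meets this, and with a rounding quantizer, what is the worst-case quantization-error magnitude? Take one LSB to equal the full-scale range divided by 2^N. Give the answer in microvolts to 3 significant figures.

151 µV

Range is 2.47 V.
N ≥ (76.4 − 1.76)/6.02 = 12.399 → N_min = 13.
One LSB is 2.47 V / 8192 = 301.51 µV.
|e|_max = LSB/2 = 151 µV.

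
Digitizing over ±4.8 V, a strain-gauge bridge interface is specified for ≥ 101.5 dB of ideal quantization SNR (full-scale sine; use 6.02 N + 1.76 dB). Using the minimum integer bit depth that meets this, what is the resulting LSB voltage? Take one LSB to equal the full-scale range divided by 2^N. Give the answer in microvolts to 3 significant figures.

Range = 4.8 − (-4.8) = 9.6 V.
N ≥ (101.5 − 1.76)/6.02 = 16.568 → N_min = 17.
LSB = 9.6 V / 2^17 = 73.2 µV.

73.2 µV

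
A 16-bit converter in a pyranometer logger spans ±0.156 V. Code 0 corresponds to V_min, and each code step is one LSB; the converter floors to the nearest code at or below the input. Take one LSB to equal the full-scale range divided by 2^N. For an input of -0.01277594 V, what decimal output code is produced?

Full-scale range = 0.156 V − (-0.156 V) = 0.312 V. LSB = 0.312 V / 2^16 ≈ 4.761 µV.
V_in − V_min = -0.01277594 − (-0.156) = 0.14322406 V.
Divide by LSB: 0.14322406 × 65536/0.312 = 30084.3974.
Truncating gives code 30084.

30084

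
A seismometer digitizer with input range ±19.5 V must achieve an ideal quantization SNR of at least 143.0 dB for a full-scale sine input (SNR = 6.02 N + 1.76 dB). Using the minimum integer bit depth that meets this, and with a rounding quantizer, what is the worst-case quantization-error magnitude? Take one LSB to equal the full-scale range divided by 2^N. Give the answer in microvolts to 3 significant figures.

The full-scale span is 19.5 − (-19.5) = 39 V.
Solving 6.02 N ≥ 143.0 − 1.76: N ≥ 23.462. Round up → N = 24.
LSB = 39 V / 2^24 = 2.3246 µV.
Half an LSB is 1.16 µV.

1.16 µV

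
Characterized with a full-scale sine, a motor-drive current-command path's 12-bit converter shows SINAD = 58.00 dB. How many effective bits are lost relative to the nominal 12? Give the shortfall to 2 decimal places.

Effective bits = (58.00 − 1.76)/6.02 = 9.3422.
Shortfall = 12 − 9.3422 = 2.6578 bits.

2.66 bits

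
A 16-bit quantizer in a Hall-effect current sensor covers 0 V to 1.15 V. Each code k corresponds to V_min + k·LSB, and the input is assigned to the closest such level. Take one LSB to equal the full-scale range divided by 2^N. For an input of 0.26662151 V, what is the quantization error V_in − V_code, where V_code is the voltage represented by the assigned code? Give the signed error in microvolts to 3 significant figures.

V_FS = 1.15 V. LSB = 1.15 V / 2^16 ≈ 17.55 µV.
(V_in − V_min)/LSB = (0.26662151 − (0)) × 65536/1.15 = 15194.1802 → nearest code k = 15194.
V_code = V_min + k × range/2^16 = 0 + 15194 × 1.15/65536 = 0.26661834717 V.
e = 0.26662151 − (0.26661834717) = +3.16 µV.

+3.16 µV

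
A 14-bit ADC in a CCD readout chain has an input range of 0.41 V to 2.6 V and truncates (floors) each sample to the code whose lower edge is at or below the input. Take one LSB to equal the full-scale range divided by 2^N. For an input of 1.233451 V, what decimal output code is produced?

Full-scale range = 2.6 V − (0.41 V) = 2.19 V. LSB = 2.19 V / 2^14 ≈ 133.7 µV.
(V_in − V_min) × 2^14/range = (1.233451 − (0.41)) × 16384/2.19 = 6160.466.
Floor → code = 6160.

6160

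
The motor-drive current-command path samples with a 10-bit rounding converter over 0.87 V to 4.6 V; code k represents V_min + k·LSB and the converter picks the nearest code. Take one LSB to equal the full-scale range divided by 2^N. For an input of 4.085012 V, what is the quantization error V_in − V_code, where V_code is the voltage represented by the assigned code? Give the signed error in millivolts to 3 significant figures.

−1.38 mV

The full-scale span is 4.6 − (0.87) = 3.73 V. LSB = 3.73 V / 2^10 ≈ 3.643 mV.
Position in LSBs: (4.085012 − (0.87)) × 1024/3.73 = 882.6199; rounding gives k = 883.
V_code = 0.87 + (883/1024) × 3.73 = 4.086396484 V.
e = 4.085012 − (4.086396484) = −1.38 mV.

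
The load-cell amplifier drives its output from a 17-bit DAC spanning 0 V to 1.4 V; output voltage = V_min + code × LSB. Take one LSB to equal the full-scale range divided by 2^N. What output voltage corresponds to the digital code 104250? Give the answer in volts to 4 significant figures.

1.114 V

V_FS = 1.4 V. LSB = 1.4 V / 2^17.
V_out = 0 + 104250 × (1.4/131072) V
      = 0 + 1.11351 = 1.11351 V.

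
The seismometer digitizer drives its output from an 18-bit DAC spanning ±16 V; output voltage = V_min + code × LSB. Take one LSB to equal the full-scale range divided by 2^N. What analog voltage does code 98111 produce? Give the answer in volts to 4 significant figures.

Span: 16 V − (-16 V) = 32 V. LSB = 32 V / 2^18.
V_out = V_min + code × LSB = -16 V + 98111 × 32 V / 262144
      = -16 + 11.9764 = -4.02356 V.

-4.024 V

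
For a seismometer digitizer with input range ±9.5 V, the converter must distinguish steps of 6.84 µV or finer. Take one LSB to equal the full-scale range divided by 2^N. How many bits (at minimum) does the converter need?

Full-scale range = 9.5 V − (-9.5 V) = 19 V.
Required number of levels: 19/6.84 µV = 2.7778e6; smallest N with 2^N ≥ that is 22.

22 bits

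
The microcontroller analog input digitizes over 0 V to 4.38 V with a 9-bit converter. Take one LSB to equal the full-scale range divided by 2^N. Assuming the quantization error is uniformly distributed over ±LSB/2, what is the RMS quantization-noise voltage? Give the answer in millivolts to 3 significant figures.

2.47 mV

Range is 4.38 V.
Step size = 4.38/512 V = 8.5547 mV.
For a uniform distribution on [−LSB/2, +LSB/2], V_rms = LSB/√12 = 8.5547 mV/3.4641 = 2.47 mV.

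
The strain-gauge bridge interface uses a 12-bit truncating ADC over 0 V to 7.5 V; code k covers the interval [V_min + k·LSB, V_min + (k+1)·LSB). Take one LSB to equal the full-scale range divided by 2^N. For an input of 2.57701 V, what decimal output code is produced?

1407

Range is 7.5 V. LSB = 7.5 V / 2^12 ≈ 1.831 mV.
code = ⌊(V_in − V_min)/LSB⌋ = ⌊(V_in − V_min) × 2^12 / range⌋
     = ⌊(2.57701 − (0)) × 4096 / 7.5⌋ = ⌊2.57701 × 4096/7.5⌋
     = ⌊1407.391⌋ = 1407.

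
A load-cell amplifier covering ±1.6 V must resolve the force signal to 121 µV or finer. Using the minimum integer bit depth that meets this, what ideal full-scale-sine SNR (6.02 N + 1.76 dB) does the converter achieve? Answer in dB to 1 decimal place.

92.1 dB

Full-scale range = 1.6 V − (-1.6 V) = 3.2 V.
Required number of levels: 3.2/121 µV = 26446; smallest N with 2^N ≥ that is 15.
6.02(15) + 1.76 = 92.06 dB.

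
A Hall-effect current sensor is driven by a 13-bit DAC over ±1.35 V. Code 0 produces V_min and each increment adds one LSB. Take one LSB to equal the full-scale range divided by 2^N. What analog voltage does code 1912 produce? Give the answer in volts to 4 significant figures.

-0.7198 V

Range = 1.35 − (-1.35) = 2.7 V. LSB = 2.7 V / 2^13.
V_out = -1.35 + 1912 × (2.7/8192) V
      = -1.35 + 0.630176 = -0.719824 V.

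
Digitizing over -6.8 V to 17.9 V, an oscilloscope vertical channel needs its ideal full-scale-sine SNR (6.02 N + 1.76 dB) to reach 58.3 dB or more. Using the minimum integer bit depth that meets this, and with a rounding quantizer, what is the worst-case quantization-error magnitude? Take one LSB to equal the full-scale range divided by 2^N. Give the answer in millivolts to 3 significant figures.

12.1 mV

The full-scale span is 17.9 − (-6.8) = 24.7 V.
Required N = ⌈(58.3 − 1.76)/6.02⌉ = ⌈9.392⌉ = 10.
One LSB is 24.7 V / 1024 = 24.121 mV.
Half an LSB is 12.1 mV.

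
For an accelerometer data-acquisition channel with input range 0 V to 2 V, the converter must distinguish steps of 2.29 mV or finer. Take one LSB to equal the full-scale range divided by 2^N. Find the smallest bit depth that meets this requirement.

Span = 2 V.
Need 2^N ≥ 2 V / 2.29 mV = 873.4 → N_min = 10.

10 bits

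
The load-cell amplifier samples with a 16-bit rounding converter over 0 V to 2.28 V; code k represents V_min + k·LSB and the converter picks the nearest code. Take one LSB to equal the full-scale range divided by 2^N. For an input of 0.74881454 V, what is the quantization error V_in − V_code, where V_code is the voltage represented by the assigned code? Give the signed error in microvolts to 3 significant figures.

−6.26 µV

V_FS = 2.28 V. LSB = 2.28 V / 2^16 ≈ 34.79 µV.
Position in LSBs: (0.74881454 − (0)) × 65536/2.28 = 21523.8200; rounding gives k = 21524.
V_code = 0 + (21524/65536) × 2.28 = 0.74882080078 V.
V_in − V_code = 0.74881454 − (0.74882080078) = −6.26 µV.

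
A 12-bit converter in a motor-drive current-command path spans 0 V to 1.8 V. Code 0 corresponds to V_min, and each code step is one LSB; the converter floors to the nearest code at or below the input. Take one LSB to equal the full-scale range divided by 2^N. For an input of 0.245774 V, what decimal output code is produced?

559

Range is 1.8 V. LSB = 1.8 V / 2^12 ≈ 439.5 µV.
V_in − V_min = 0.245774 − (0) = 0.245774 V.
Divide by LSB: 0.245774 × 4096/1.8 = 559.2724.
Truncating gives code 559.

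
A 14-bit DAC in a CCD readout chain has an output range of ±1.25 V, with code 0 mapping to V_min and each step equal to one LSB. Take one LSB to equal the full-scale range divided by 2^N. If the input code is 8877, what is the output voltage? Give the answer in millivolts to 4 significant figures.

104.5 mV

Span: 1.25 V − (-1.25 V) = 2.5 V. LSB = 2.5 V / 2^14.
V_out = V_min + code × LSB = -1.25 V + 8877 × 2.5 V / 16384
      = -1.25 V + 1.35452 V = 0.104523 V.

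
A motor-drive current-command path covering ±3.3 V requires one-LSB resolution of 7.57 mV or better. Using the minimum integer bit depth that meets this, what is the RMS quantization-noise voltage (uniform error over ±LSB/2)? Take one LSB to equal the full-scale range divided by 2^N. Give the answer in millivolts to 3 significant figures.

1.86 mV

The full-scale span is 3.3 − (-3.3) = 6.6 V.
Required number of levels: 6.6/7.57 mV = 871.86; smallest N with 2^N ≥ that is 10.
One LSB is 6.6 V / 1024 = 6.4453 mV.
σ_q = LSB/√12 = 6.4453 mV/3.4641 = 1.86 mV.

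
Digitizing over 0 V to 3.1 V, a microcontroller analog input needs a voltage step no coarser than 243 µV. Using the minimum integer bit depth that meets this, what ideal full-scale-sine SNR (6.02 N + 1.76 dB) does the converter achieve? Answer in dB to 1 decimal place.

Range is 3.1 V.
3.1 V / 243 µV = 12760. Since 2^13 = 8192 and 2^14 = 16384, N = 14.
6.02(14) + 1.76 = 86.04 dB.

86.0 dB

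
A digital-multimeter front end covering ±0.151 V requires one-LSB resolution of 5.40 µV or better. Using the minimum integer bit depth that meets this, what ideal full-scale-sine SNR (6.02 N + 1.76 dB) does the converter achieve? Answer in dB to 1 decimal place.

Span: 0.151 V − (-0.151 V) = 0.302 V.
Required number of levels: 0.302/5.40 µV = 55926; smallest N with 2^N ≥ that is 16.
SNR = 6.02 × 16 + 1.76 = 98.08 dB.

98.1 dB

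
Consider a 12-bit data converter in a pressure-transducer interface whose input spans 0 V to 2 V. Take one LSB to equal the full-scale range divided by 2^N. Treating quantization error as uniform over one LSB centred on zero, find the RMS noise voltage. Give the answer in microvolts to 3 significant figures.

141 µV

V_FS = 2 V.
LSB = 2 V ÷ 2^12 = 2/4096 V = 488.28 µV.
σ_q = LSB/√12 = 488.28 µV/3.4641 = 141 µV.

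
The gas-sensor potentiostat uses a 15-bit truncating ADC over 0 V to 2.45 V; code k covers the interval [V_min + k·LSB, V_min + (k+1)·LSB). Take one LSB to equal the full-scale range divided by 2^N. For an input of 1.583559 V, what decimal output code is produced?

21179

Span = 2.45 V. LSB = 2.45 V / 2^15 ≈ 74.77 µV.
(V_in − V_min) × 2^15/range = (1.583559 − (0)) × 32768/2.45 = 21179.617.
Floor → code = 21179.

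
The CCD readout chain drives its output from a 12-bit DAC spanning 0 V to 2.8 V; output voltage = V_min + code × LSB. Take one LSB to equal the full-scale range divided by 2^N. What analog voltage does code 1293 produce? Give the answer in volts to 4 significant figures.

Range is 2.8 V. LSB = 2.8 V / 2^12.
Output = V_min + (1293/4096) × range = 0 + 0.315674 × 2.8 V
      = 0 V + 0.883887 V = 0.883887 V.

0.8839 V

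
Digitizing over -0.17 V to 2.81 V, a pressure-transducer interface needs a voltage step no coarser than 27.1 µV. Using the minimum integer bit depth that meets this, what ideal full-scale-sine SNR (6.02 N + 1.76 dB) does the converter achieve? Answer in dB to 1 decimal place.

104.1 dB

Range = 2.81 − (-0.17) = 2.98 V.
Levels needed ≥ 2.98/27.1 µV = 110000. 2^17 = 131072 suffices, so N_min = 17.
SNR = 6.02 × 17 + 1.76 = 104.10 dB.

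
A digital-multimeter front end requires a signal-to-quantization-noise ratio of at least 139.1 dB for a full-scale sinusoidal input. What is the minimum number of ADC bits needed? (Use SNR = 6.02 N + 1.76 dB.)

Solving 6.02 N ≥ 139.1 − 1.76: N ≥ 22.814. Round up → N = 23.

23 bits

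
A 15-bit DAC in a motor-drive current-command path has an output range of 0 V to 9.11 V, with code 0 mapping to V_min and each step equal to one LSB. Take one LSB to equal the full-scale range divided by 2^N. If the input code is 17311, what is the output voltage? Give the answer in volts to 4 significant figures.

4.813 V

V_FS = 9.11 V. LSB = 9.11 V / 2^15.
V_out = 0 + 17311 × (9.11/32768) V
      = 0 V + 4.81272 V = 4.81272 V.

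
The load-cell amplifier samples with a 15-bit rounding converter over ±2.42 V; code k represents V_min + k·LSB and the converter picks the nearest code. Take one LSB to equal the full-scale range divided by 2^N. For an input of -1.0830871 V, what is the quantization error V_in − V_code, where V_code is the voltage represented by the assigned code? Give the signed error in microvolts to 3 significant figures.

Full-scale range = 2.42 V − (-2.42 V) = 4.84 V. LSB = 4.84 V / 2^15 ≈ 147.7 µV.
(V_in − V_min)/LSB = (-1.0830871 − (-2.42)) × 32768/4.84 = 9051.2318 → nearest code k = 9051.
Reconstructed level: -2.42 + 9051 × 4.84/32768 V = -1.0831213379 V.
V_in − V_code = -1.0830871 − (-1.0831213379) = +34.2 µV.

+34.2 µV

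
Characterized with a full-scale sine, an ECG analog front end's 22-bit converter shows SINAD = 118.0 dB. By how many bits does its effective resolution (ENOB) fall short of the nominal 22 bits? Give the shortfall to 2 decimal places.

Effective bits = (118.0 − 1.76)/6.02 = 19.3090.
Lost resolution: 22 − 19.3090 = 2.6910 bits.

2.69 bits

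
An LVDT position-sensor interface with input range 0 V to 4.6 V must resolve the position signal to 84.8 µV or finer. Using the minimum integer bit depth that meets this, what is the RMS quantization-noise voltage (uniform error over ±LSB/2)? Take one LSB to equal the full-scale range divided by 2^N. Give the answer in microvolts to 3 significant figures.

Range is 4.6 V.
Required number of levels: 4.6/84.8 µV = 54245; smallest N with 2^N ≥ that is 16.
LSB = 4.6 V / 2^16 = 70.190 µV.
RMS noise = LSB/√12 = 20.3 µV.

20.3 µV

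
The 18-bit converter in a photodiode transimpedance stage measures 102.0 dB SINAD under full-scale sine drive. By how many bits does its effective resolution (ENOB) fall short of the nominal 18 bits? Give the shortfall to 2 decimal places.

N_eff = (102.0 − 1.76)/6.02 = 16.6512 bits.
Shortfall = 18 − 16.6512 = 1.3488 bits.

1.35 bits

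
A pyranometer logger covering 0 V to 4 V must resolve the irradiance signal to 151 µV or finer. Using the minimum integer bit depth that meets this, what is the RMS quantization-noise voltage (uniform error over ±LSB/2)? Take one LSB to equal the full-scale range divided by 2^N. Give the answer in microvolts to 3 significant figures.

35.2 µV

Full-scale range = 4 V.
Need 2^N ≥ 4 V / 151 µV = 26490 → N_min = 15.
LSB = 4 V / 2^15 = 122.07 µV.
RMS noise = LSB/√12 = 35.2 µV.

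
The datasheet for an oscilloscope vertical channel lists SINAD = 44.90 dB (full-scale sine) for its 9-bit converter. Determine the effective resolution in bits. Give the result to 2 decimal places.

Inverting SNR = 6.02 N + 1.76: N_eff = (44.90 − 1.76)/6.02 = 7.1661.

7.17 bits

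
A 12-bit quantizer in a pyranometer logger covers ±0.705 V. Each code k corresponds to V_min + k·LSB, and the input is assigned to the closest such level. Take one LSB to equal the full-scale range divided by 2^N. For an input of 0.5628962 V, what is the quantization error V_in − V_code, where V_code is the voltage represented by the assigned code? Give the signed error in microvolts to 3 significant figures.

+66.6 µV

Full-scale range = 0.705 V − (-0.705 V) = 1.41 V. LSB = 1.41 V / 2^12 ≈ 344.2 µV.
Position in LSBs: (0.5628962 − (-0.705)) × 4096/1.41 = 3683.1935; rounding gives k = 3683.
Reconstructed level: -0.705 + 3683 × 1.41/4096 V = 0.5628295898 V.
Error = V_in − V_code = 0.5628962 − (0.5628295898) = +66.6 µV.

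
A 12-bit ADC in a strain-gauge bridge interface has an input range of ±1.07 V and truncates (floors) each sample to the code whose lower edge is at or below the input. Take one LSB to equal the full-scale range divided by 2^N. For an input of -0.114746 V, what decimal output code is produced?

1828

The full-scale span is 1.07 − (-1.07) = 2.14 V. LSB = 2.14 V / 2^12 ≈ 0.5225 mV.
code = ⌊(V_in − V_min)/LSB⌋ = ⌊(V_in − V_min) × 2^12 / range⌋
     = ⌊(-0.114746 − (-1.07)) × 4096 / 2.14⌋ = ⌊0.955254 × 4096/2.14⌋
     = ⌊1828.374⌋ = 1828.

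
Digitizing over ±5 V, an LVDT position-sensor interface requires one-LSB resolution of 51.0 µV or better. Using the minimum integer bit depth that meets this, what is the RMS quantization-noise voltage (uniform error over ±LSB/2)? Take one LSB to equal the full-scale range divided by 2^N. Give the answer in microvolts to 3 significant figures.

Full-scale range = 5 V − (-5 V) = 10 V.
Need 2^N ≥ 10 V / 51.0 µV = 196100 → N_min = 18.
LSB = 10 V ÷ 2^18 = 10/262144 V = 38.147 µV.
V_rms = LSB/√12 = 11.0 µV.

11.0 µV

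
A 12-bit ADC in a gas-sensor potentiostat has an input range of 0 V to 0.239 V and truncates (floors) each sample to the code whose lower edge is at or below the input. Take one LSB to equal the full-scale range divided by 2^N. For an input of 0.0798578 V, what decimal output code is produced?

V_FS = 0.239 V. LSB = 0.239 V / 2^12 ≈ 58.35 µV.
(V_in − V_min) × 2^12/range = (0.0798578 − (0)) × 4096/0.239 = 1368.609.
Floor → code = 1368.

1368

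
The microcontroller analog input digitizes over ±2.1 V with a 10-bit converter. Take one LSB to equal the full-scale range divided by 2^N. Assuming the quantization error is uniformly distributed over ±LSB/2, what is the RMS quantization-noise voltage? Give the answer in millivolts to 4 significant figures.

1.184 mV

Span: 2.1 V − (-2.1 V) = 4.2 V.
LSB = 4.2 V / 2^10 = 4.10156 mV.
V_rms = LSB/√12 = 4.10156 mV / √12 = 1.184 mV.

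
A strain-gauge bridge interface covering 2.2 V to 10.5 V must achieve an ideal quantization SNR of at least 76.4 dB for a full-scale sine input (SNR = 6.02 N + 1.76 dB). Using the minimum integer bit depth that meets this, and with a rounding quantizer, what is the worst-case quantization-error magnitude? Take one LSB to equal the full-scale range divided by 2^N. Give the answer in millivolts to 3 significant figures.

The full-scale span is 10.5 − (2.2) = 8.3 V.
N ≥ (76.4 − 1.76)/6.02 = 12.399 → N_min = 13.
One LSB is 8.3 V / 8192 = 1.0132 mV.
Max error for round-to-nearest is LSB/2 = 0.507 mV.

0.507 mV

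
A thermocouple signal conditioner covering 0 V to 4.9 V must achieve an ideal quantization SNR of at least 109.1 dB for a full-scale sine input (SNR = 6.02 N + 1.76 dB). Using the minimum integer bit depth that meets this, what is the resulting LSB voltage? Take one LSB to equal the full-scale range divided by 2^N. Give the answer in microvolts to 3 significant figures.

V_FS = 4.9 V.
6.02 N + 1.76 ≥ 109.1 gives N ≥ 17.831, so the minimum integer is 18.
LSB = 4.9 V ÷ 2^18 = 4.9/262144 V = 18.7 µV.

18.7 µV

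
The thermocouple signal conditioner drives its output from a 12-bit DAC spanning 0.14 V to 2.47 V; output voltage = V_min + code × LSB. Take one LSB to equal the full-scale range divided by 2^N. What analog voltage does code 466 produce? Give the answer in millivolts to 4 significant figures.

Range = 2.47 − (0.14) = 2.33 V. LSB = 2.33 V / 2^12.
V_out = 0.14 + 466 × (2.33/4096) V
      = 0.14 V + 0.265083 V = 0.405083 V.

405.1 mV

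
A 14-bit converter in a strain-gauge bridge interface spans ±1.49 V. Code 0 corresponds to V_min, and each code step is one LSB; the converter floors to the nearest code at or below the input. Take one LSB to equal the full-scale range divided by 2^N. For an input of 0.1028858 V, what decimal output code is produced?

Span: 1.49 V − (-1.49 V) = 2.98 V. LSB = 2.98 V / 2^14 ≈ 181.9 µV.
code = ⌊(V_in − V_min)/LSB⌋ = ⌊(V_in − V_min) × 2^14 / range⌋
     = ⌊(0.1028858 − (-1.49)) × 16384 / 2.98⌋ = ⌊1.5928858 × 16384/2.98⌋
     = ⌊8757.665⌋ = 8757.

8757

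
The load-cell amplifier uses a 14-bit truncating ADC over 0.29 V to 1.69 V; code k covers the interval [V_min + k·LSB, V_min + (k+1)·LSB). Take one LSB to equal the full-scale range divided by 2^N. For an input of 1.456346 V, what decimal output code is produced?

13649

The full-scale span is 1.69 − (0.29) = 1.4 V. LSB = 1.4 V / 2^14 ≈ 85.45 µV.
code = ⌊(V_in − V_min)/LSB⌋ = ⌊(V_in − V_min) × 2^14 / range⌋
     = ⌊(1.456346 − (0.29)) × 16384 / 1.4⌋ = ⌊1.166346 × 16384/1.4⌋
     = ⌊13649.581⌋ = 13649.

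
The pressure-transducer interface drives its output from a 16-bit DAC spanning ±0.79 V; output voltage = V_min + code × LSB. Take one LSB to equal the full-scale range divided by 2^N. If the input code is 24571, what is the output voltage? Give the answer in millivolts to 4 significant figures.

Range = 0.79 − (-0.79) = 1.58 V. LSB = 1.58 V / 2^16.
V_out = V_min + code × LSB = -0.79 V + 24571 × 1.58 V / 65536
      = -0.79 + 0.592379 = -0.197621 V.

-197.6 mV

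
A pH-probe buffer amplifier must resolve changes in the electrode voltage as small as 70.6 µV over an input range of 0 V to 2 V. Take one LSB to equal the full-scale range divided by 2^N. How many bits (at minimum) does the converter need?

Full-scale range = 2 V.
Levels needed ≥ 2/70.6 µV = 28330. 2^15 = 32768 suffices, so N_min = 15.

15 bits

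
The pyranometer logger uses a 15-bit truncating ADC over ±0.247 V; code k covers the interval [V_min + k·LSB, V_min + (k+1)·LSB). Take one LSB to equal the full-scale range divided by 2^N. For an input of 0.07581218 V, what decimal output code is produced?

The full-scale span is 0.247 − (-0.247) = 0.494 V. LSB = 0.494 V / 2^15 ≈ 15.08 µV.
code = ⌊(V_in − V_min)/LSB⌋ = ⌊(V_in − V_min) × 2^15 / range⌋
     = ⌊(0.07581218 − (-0.247)) × 32768 / 0.494⌋ = ⌊0.32281218 × 32768/0.494⌋
     = ⌊21412.772⌋ = 21412.

21412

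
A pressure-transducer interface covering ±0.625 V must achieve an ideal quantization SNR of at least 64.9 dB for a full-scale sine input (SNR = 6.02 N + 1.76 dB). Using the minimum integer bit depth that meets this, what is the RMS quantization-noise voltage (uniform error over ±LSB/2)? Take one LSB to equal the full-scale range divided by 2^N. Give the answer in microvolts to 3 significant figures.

176 µV

Range = 0.625 − (-0.625) = 1.25 V.
Solving 6.02 N ≥ 64.9 − 1.76: N ≥ 10.488. Round up → N = 11.
Step size = 1.25/2048 V = 0.61035 mV.
V_rms = LSB/√12 = 176 µV.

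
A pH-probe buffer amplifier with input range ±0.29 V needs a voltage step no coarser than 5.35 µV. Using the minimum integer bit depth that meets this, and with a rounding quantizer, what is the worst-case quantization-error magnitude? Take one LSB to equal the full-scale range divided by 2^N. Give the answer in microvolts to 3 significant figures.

Span: 0.29 V − (-0.29 V) = 0.58 V.
Required number of levels: 0.58/5.35 µV = 108410; smallest N with 2^N ≥ that is 17.
One LSB is 0.58 V / 131072 = 4.4250 µV.
Max error for round-to-nearest is LSB/2 = 2.21 µV.

2.21 µV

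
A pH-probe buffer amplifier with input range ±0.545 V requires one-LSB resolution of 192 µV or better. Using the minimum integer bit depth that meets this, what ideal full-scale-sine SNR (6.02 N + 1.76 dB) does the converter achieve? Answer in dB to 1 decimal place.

Full-scale range = 0.545 V − (-0.545 V) = 1.09 V.
Required number of levels: 1.09/192 µV = 5677.1; smallest N with 2^N ≥ that is 13.
Ideal SNR at N = 13: 6.02·13 + 1.76 = 80.0 dB.

80.0 dB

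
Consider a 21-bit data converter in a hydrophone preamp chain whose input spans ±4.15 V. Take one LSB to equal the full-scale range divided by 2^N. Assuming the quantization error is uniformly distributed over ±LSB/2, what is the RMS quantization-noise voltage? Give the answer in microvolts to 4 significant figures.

1.143 µV

Range = 4.15 − (-4.15) = 8.3 V.
One LSB is 8.3 V / 2097152 = 3.95775 µV.
RMS of a uniform error over width LSB is LSB/√12 = 1.143 µV.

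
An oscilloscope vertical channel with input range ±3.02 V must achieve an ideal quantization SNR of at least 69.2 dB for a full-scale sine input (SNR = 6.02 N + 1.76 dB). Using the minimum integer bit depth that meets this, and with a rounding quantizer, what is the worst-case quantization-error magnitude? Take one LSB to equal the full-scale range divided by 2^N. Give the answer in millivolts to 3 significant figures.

Range = 3.02 − (-3.02) = 6.04 V.
N ≥ (69.2 − 1.76)/6.02 = 11.203 → N_min = 12.
LSB = 6.04 V ÷ 2^12 = 6.04/4096 V = 1.4746 mV.
|e|_max = LSB/2 = 0.737 mV.

0.737 mV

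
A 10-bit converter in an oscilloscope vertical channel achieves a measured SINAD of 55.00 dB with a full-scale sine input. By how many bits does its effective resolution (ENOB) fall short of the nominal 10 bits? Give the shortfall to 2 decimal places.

ENOB = (SINAD − 1.76)/6.02 = (55.00 − 1.76)/6.02 = 8.8439 bits.
Shortfall = 10 − 8.8439 = 1.1561 bits.

1.16 bits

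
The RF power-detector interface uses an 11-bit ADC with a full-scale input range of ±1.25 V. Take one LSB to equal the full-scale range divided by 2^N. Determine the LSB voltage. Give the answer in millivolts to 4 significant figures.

1.221 mV

Range = 1.25 − (-1.25) = 2.5 V.
There are 2^11 = 2048 steps.
One LSB is 2.5 V / 2048 = 1.221 mV.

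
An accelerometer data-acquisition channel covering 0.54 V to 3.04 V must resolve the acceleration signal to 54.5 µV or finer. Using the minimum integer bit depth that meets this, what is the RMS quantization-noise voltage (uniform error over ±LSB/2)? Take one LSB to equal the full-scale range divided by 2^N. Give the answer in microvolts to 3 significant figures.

11.0 µV

Full-scale range = 3.04 V − (0.54 V) = 2.5 V.
Levels needed ≥ 2.5/54.5 µV = 45870. 2^16 = 65536 suffices, so N_min = 16.
One LSB is 2.5 V / 65536 = 38.147 µV.
σ_q = LSB/√12 = 38.147 µV/3.4641 = 11.0 µV.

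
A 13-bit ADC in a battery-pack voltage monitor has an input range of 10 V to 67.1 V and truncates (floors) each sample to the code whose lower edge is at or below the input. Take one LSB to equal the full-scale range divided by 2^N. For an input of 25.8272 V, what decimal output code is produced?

2270

Span: 67.1 V − (10 V) = 57.1 V. LSB = 57.1 V / 2^13 ≈ 6.970 mV.
V_in − V_min = 25.8272 − (10) = 15.8272 V.
Divide by LSB: 15.8272 × 8192/57.1 = 2270.6904.
Truncating gives code 2270.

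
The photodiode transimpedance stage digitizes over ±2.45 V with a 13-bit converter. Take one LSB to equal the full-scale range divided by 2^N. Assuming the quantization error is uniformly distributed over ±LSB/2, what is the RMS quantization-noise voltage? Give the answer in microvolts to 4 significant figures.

Full-scale range = 2.45 V − (-2.45 V) = 4.9 V.
LSB = 4.9 V / 2^13 = 0.598145 mV.
σ_q = LSB/√12 = 0.598145 mV/3.4641 = 172.7 µV.

172.7 µV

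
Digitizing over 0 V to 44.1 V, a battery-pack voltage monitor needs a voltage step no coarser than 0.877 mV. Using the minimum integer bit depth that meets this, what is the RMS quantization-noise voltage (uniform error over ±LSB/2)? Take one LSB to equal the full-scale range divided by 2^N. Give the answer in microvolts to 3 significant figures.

Full-scale range = 44.1 V.
Levels needed ≥ 44.1/0.877 mV = 50290. 2^16 = 65536 suffices, so N_min = 16.
One LSB is 44.1 V / 65536 = 0.67291 mV.
σ_q = LSB/√12 = 0.67291 mV/3.4641 = 194 µV.

194 µV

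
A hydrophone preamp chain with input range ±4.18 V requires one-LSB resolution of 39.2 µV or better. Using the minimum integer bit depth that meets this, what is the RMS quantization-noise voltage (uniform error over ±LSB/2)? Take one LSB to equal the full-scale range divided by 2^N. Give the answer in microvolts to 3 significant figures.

Range = 4.18 − (-4.18) = 8.36 V.
Levels needed ≥ 8.36/39.2 µV = 213300. 2^18 = 262144 suffices, so N_min = 18.
One LSB is 8.36 V / 262144 = 31.891 µV.
V_rms = LSB/√12 = 9.21 µV.

9.21 µV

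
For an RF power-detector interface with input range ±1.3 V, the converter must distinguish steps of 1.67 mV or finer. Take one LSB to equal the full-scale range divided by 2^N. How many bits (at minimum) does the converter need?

11 bits

Full-scale range = 1.3 V − (-1.3 V) = 2.6 V.
Required number of levels: 2.6/1.67 mV = 1556.9; smallest N with 2^N ≥ that is 11.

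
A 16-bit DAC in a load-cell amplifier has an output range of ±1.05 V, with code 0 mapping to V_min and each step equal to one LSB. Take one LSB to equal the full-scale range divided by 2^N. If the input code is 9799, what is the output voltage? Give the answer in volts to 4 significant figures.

-0.7360 V

Range = 1.05 − (-1.05) = 2.1 V. LSB = 2.1 V / 2^16.
V_out = V_min + code × LSB = -1.05 V + 9799 × 2.1 V / 65536
      = -1.05 + 0.313994 = -0.736006 V.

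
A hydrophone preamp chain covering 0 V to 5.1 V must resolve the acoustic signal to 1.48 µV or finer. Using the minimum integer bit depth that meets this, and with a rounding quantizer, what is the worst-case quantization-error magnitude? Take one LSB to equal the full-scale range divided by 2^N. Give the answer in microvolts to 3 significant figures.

0.608 µV

V_FS = 5.1 V.
Levels needed ≥ 5.1/1.48 µV = 3.446e6. 2^22 = 4194304 suffices, so N_min = 22.
LSB = 5.1 V / 2^22 = 1.2159 µV.
Max error for round-to-nearest is LSB/2 = 0.608 µV.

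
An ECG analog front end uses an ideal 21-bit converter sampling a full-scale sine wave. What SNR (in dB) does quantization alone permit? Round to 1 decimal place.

Ideal quantization SNR: 6.02 × 21 + 1.76 dB = 128.2 dB.

128.2 dB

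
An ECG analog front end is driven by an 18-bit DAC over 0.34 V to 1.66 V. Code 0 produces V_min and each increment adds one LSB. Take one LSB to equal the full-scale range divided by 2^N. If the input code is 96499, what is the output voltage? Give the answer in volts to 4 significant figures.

0.8259 V

Full-scale range = 1.66 V − (0.34 V) = 1.32 V. LSB = 1.32 V / 2^18.
Output = V_min + (96499/262144) × range = 0.34 + 0.368114 × 1.32 V
      = 0.34 V + 0.485911 V = 0.825911 V.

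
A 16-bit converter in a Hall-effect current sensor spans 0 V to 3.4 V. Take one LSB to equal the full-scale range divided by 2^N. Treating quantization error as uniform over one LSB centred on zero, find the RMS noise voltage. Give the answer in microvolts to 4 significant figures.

Range is 3.4 V.
One LSB is 3.4 V / 65536 = 51.8799 µV.
For a uniform distribution on [−LSB/2, +LSB/2], V_rms = LSB/√12 = 51.8799 µV/3.4641 = 14.98 µV.

14.98 µV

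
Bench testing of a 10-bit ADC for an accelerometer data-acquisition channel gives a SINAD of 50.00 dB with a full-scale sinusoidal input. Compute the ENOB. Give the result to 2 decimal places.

(50.00 − 1.76) / 6.02 = 48.24/6.02 = 8.0133 effective bits.

8.01 bits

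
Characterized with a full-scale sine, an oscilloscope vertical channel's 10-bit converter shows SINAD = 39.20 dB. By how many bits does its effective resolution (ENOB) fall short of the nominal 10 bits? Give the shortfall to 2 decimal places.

Effective bits = (39.20 − 1.76)/6.02 = 6.2193.
10 − 6.2193 = 3.78 bits below nominal.

3.78 bits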